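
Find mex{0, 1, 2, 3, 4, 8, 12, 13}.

5

The values 0, 1, 2, 3, 4 are all present; 5 is the first non-negative integer missing from the set.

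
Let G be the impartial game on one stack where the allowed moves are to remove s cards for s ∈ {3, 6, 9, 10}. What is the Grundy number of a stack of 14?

0

Build the Grundy sequence with g(k) = mex{g(k−s) : s ∈ {3, 6, 9, 10}, s ≤ k}:
k:     0  1  2  3  4  5  6  7  8  9 10 11 12 13 14
g(k):  0  0  0  1  1  1  2  2  2  3  3  3  4  0  0
So g(14) = 0.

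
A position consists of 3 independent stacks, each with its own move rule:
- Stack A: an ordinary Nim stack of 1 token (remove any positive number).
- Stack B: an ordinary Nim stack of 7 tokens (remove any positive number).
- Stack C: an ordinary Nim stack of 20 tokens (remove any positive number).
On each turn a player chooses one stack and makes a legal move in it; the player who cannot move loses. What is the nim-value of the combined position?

18

Stack A is a plain Nim stack of size 1, so its Grundy value is 1.
Stack B is a plain Nim stack of size 7, so its Grundy value is 7.
Stack C is a plain Nim stack of size 20, so its Grundy value is 20.
The value of a disjunctive sum is the nim-sum of the parts.
Combined value = 1 XOR 7 XOR 20 = 18.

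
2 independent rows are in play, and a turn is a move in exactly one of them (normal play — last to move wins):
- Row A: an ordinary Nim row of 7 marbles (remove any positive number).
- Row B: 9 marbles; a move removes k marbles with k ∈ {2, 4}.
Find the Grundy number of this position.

6

Row A is a plain Nim row of size 7, so its Grundy value is 7.
For row B, compute g(0), g(1), … with moves {2, 4}:
g(0) = mex{} = 0
g(1) = mex{} = 0
g(2) = mex{0} = 1
g(3) = mex{0} = 1
g(4) = mex{0,1} = 2
g(5) = mex{0,1} = 2
g(6) = mex{1,2} = 0
g(7) = mex{1,2} = 0
g(8) = mex{0,2} = 1
g(9) = mex{0,2} = 1
So g(9) = 1.
By the Sprague-Grundy theorem, the Grundy value of a sum of independent games is the XOR of the component values.
Combined value = 7 ⊕ 1 = 6.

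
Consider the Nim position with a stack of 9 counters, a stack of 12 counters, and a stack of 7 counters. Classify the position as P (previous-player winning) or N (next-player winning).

N-position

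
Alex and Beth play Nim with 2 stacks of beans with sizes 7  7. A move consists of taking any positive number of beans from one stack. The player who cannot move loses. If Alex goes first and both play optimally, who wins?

Beth wins

Compute the nim-sum pairwise:
7 ⊕ 7 = 0
The nim-sum is 0, so this is a P-position: the player to move is in a losing position under optimal play; Alex is about to move from it and so loses — Beth wins.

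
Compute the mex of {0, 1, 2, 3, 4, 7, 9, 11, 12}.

The values 0, 1, 2, 3, 4 are all present; 5 is the first non-negative integer missing from the set.

5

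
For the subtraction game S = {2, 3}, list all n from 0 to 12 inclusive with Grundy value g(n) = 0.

0, 1, 5, 6, 10, 11

Compute g(0), g(1), … for moves {2, 3}:
k:     0  1  2  3  4  5  6  7  8  9 10 11 12
g(k):  0  0  1  1  2  0  0  1  1  2  0  0  1
The P-positions (g = 0) in 0..12 are 0, 1, 5, 6, 10, 11.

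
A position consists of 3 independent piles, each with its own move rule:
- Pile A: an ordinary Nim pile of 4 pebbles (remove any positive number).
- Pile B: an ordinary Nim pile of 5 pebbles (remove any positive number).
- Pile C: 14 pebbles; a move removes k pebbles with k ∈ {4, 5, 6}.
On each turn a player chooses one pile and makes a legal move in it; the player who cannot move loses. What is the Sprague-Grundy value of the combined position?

Pile A is a plain Nim pile of size 4, so its Grundy value is 4.
Pile B is a plain Nim pile of size 5, so its Grundy value is 5.
For pile C, compute g(0), g(1), … with moves {4, 5, 6}:
k:     0  1  2  3  4  5  6  7  8  9 10 11 12 13 14
g(k):  0  0  0  0  1  1  1  1  2  2  0  0  0  0  1
So g(14) = 1.
The value of a disjunctive sum is the nim-sum of the parts.
Combined value = 4 ⊕ 5 ⊕ 1 = 0.

0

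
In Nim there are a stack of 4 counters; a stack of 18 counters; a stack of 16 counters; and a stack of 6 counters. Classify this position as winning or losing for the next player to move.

In binary:
  00100  (4)
  10010  (18)
  10000  (16)
  00110  (6)
  -----
  00000  (0)
The nim-sum is 0, so this is a P-position: the player to move is in a losing position under optimal play.

Losing position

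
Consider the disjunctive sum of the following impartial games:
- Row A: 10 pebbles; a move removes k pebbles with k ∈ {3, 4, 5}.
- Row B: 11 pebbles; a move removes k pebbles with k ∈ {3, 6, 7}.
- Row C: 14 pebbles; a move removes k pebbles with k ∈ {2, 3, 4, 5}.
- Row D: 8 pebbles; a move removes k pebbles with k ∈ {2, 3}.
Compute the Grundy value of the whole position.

For row A, compute g(0), g(1), … with moves {3, 4, 5}:
k:     0  1  2  3  4  5  6  7  8  9 10
g(k):  0  0  0  1  1  1  2  2  0  0  0
So g(10) = 0.
Grundy values for row B (subtraction set {3, 6, 7}):
g(0) = mex{} = 0
g(1) = mex{} = 0
g(2) = mex{} = 0
g(3) = mex{0} = 1
g(4) = mex{0} = 1
g(5) = mex{0} = 1
g(6) = mex{0,1} = 2
g(7) = mex{0,1} = 2
g(8) = mex{0,1} = 2
g(9) = mex{0,1,2} = 3
g(10) = mex{1,2} = 0
g(11) = mex{1,2} = 0
So g(11) = 0.
Grundy values for row C (subtraction set {2, 3, 4, 5}):
k:     0  1  2  3  4  5  6  7  8  9 10 11 12 13 14
g(k):  0  0  1  1  2  2  3  0  0  1  1  2  2  3  0
So g(14) = 0.
Grundy values for row D (subtraction set {2, 3}):
k:     0  1  2  3  4  5  6  7  8
g(k):  0  0  1  1  2  0  0  1  1
So g(8) = 1.
By the Sprague-Grundy theorem, the Grundy value of a sum of independent games is the XOR of the component values.
Combined value = 0 ⊕ 0 ⊕ 0 ⊕ 1 = 1.

1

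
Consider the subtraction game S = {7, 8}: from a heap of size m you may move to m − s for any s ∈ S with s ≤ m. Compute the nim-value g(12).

Grundy values for subtraction set {7, 8}:
g(0) = mex{} = 0
g(1) = mex{} = 0
g(2) = mex{} = 0
g(3) = mex{} = 0
g(4) = mex{} = 0
g(5) = mex{} = 0
g(6) = mex{} = 0
g(7) = mex{0} = 1
g(8) = mex{0} = 1
g(9) = mex{0} = 1
g(10) = mex{0} = 1
g(11) = mex{0} = 1
g(12) = mex{0} = 1
So g(12) = 1.

1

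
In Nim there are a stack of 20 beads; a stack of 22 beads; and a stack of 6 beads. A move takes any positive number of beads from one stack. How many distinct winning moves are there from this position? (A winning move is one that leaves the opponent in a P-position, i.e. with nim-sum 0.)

3

Compute the nim-sum pairwise:
20 ^ 22 = 2
2 ^ 6 = 4
The overall nim-sum is X = 4. A stack of size p has a winning move iff p XOR X < p (reduce it to p XOR X).
  20: 20 XOR 4 = 16 < 20 — winning move (to 16).
  22: 22 XOR 4 = 18 < 22 — winning move (to 18).
  6: 6 XOR 4 = 2 < 6 — winning move (to 2).
That gives 3 winning moves.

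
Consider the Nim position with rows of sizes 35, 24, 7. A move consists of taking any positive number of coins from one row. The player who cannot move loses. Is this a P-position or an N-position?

Nim-sum: 35 XOR 24 XOR 7 = 60.
The nim-sum is 60 ≠ 0, so this is an N-position: the player to move can win.

N-position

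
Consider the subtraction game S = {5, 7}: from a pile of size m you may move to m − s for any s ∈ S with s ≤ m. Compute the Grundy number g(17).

1

Grundy values for subtraction set {5, 7}:
k:     0  1  2  3  4  5  6  7  8  9 10 11 12 13 14 15 16 17
g(k):  0  0  0  0  0  1  1  1  1  1  2  2  0  0  0  0  0  1
So g(17) = 1.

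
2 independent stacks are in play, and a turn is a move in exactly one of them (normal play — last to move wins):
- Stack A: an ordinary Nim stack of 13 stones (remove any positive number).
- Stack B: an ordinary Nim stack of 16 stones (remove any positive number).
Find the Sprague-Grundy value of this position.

29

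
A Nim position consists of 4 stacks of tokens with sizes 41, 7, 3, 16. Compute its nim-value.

Bitwise XOR of the heap sizes:
  101001  (41)
  000111  (7)
  000011  (3)
  010000  (16)
  ------
  111101  (61)

61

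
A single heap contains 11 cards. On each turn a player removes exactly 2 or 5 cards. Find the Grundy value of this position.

0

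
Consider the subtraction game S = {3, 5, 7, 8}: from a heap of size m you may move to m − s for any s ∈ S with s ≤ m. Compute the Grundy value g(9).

3

Compute g(0), g(1), … for moves {3, 5, 7, 8}:
g(0) = mex{} = 0
g(1) = mex{} = 0
g(2) = mex{} = 0
g(3) = mex{0} = 1
g(4) = mex{0} = 1
g(5) = mex{0} = 1
g(6) = mex{0,1} = 2
g(7) = mex{0,1} = 2
g(8) = mex{0,1} = 2
g(9) = mex{0,1,2} = 3
So g(9) = 3.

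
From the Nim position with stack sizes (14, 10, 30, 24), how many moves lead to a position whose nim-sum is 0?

3

Compute the nim-sum pairwise:
14 ^ 10 = 4
4 ^ 30 = 26
26 ^ 24 = 2
The overall nim-sum is X = 2. A stack of size p has a winning move iff p XOR X < p (reduce it to p XOR X).
  14: 14 XOR 2 = 12 < 14 — winning move (to 12).
  10: 10 XOR 2 = 8 < 10 — winning move (to 8).
  30: 30 XOR 2 = 28 < 30 — winning move (to 28).
  24: 24 XOR 2 = 26 ≥ 24 — no move.
That gives 3 winning moves.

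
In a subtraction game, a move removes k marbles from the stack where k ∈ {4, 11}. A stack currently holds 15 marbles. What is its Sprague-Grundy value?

Compute g(0), g(1), … for moves {4, 11}:
k:     0  1  2  3  4  5  6  7  8  9 10 11 12 13 14 15
g(k):  0  0  0  0  1  1  1  1  0  0  0  2  1  1  1  0
So g(15) = 0.

0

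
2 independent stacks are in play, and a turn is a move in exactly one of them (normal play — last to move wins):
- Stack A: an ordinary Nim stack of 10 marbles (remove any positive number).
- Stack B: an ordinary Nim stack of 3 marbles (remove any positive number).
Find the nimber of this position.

Stack A is a plain Nim stack of size 10, so its Grundy value is 10.
Stack B is a plain Nim stack of size 3, so its Grundy value is 3.
The value of a disjunctive sum is the nim-sum of the parts.
Combined value = 10 XOR 3 = 9.

9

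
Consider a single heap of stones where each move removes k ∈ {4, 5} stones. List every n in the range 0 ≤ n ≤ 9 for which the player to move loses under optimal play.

0, 1, 2, 3, 9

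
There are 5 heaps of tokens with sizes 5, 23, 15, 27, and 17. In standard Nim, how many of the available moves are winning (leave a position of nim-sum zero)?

3

Compute the nim-sum pairwise:
5 ⊕ 23 = 18
18 ⊕ 15 = 29
29 ⊕ 27 = 6
6 ⊕ 17 = 23
The overall nim-sum is X = 23. A heap of size p has a winning move iff p XOR X < p (reduce it to p XOR X).
  5: 5 XOR 23 = 18 ≥ 5 — no move.
  23: 23 XOR 23 = 0 < 23 — winning move (to 0).
  15: 15 XOR 23 = 24 ≥ 15 — no move.
  27: 27 XOR 23 = 12 < 27 — winning move (to 12).
  17: 17 XOR 23 = 6 < 17 — winning move (to 6).
That gives 3 winning moves.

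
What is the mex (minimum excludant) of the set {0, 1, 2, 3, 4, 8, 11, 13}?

5

The values 0, 1, 2, 3, 4 are all present; 5 is the first non-negative integer missing from the set.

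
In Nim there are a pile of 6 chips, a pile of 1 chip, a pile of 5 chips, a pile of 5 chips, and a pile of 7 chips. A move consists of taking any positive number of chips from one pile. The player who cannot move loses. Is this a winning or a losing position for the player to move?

Nim-sum: 6 ^ 1 ^ 5 ^ 5 ^ 7 = 0.
The nim-sum is 0, so this is a P-position: the player to move is in a losing position under optimal play.

Losing position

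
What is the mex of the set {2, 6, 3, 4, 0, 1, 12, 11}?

5

The values 0, 1, 2, 3, 4 are all present; 5 is the first non-negative integer missing from the set.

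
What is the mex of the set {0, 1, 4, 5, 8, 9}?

2

The values 0, 1 are all present; 2 is the first non-negative integer missing from the set.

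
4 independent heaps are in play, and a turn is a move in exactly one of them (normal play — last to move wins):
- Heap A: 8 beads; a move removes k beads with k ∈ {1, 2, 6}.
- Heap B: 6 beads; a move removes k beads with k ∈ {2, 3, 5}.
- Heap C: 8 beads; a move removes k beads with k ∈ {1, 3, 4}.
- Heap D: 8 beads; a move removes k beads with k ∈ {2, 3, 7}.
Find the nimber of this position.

2

For heap A, compute g(0), g(1), … with moves {1, 2, 6}:
g(0) = mex{} = 0
g(1) = mex{0} = 1
g(2) = mex{0,1} = 2
g(3) = mex{1,2} = 0
g(4) = mex{0,2} = 1
g(5) = mex{0,1} = 2
g(6) = mex{0,1,2} = 3
g(7) = mex{1,2,3} = 0
g(8) = mex{0,2,3} = 1
So g(8) = 1.
Grundy values for heap B (subtraction set {2, 3, 5}):
k:     0  1  2  3  4  5  6
g(k):  0  0  1  1  2  2  3
So g(6) = 3.
For heap C, compute g(0), g(1), … with moves {1, 3, 4}:
k:     0  1  2  3  4  5  6  7  8
g(k):  0  1  0  1  2  3  2  0  1
So g(8) = 1.
For heap D, compute g(0), g(1), … with moves {2, 3, 7}:
k:     0  1  2  3  4  5  6  7  8
g(k):  0  0  1  1  2  0  0  1  1
So g(8) = 1.
The value of a disjunctive sum is the nim-sum of the parts.
Combined value = 1 ⊕ 3 ⊕ 1 ⊕ 1 = 2.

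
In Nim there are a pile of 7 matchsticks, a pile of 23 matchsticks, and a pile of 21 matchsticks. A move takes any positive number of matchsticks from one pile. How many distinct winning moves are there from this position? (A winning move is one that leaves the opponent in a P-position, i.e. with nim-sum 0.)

3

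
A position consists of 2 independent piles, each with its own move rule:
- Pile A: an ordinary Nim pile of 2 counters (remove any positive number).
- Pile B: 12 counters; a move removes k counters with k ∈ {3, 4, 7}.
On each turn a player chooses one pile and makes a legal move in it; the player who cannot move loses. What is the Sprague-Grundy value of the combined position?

Pile A is a plain Nim pile of size 2, so its Grundy value is 2.
Grundy values for pile B (subtraction set {3, 4, 7}):
g(0) = mex{} = 0
g(1) = mex{} = 0
g(2) = mex{} = 0
g(3) = mex{0} = 1
g(4) = mex{0} = 1
g(5) = mex{0} = 1
g(6) = mex{0,1} = 2
g(7) = mex{0,1} = 2
g(8) = mex{0,1} = 2
g(9) = mex{0,1,2} = 3
g(10) = mex{1,2} = 0
g(11) = mex{1,2} = 0
g(12) = mex{1,2,3} = 0
So g(12) = 0.
By the Sprague-Grundy theorem, the Grundy value of a sum of independent games is the XOR of the component values.
Combined value = 2 XOR 0 = 2.

2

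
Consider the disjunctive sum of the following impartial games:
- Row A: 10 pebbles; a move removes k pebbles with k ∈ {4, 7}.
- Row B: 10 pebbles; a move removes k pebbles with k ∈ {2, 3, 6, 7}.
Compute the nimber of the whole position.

Grundy values for row A (subtraction set {4, 7}):
g(0) = mex{} = 0
g(1) = mex{} = 0
g(2) = mex{} = 0
g(3) = mex{} = 0
g(4) = mex{0} = 1
g(5) = mex{0} = 1
g(6) = mex{0} = 1
g(7) = mex{0} = 1
g(8) = mex{0,1} = 2
g(9) = mex{0,1} = 2
g(10) = mex{0,1} = 2
So g(10) = 2.
Build the Grundy sequence for row B with g(k) = mex{g(k−s) : s ∈ {2, 3, 6, 7}, s ≤ k}:
g(0) = mex{} = 0
g(1) = mex{} = 0
g(2) = mex{0} = 1
g(3) = mex{0} = 1
g(4) = mex{0,1} = 2
g(5) = mex{1} = 0
g(6) = mex{0,1,2} = 3
g(7) = mex{0,2} = 1
g(8) = mex{0,1,3} = 2
g(9) = mex{1,3} = 0
g(10) = mex{1,2} = 0
So g(10) = 0.
The value of a disjunctive sum is the nim-sum of the parts.
Combined value = 2 XOR 0 = 2.

2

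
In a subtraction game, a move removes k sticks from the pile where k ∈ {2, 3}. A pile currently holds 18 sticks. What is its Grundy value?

Grundy values for subtraction set {2, 3}:
k:     0  1  2  3  4  5  6  7  8  9 10 11 12 13 14 15 16 17 18
g(k):  0  0  1  1  2  0  0  1  1  2  0  0  1  1  2  0  0  1  1
So g(18) = 1.

1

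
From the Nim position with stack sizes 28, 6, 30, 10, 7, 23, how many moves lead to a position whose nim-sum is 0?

3

Nim-sum: 28 ⊕ 6 ⊕ 30 ⊕ 10 ⊕ 7 ⊕ 23 = 30.
The overall nim-sum is X = 30. A stack of size p has a winning move iff p XOR X < p (reduce it to p XOR X).
  28: 28 XOR 30 = 2 < 28 — winning move (to 2).
  6: 6 XOR 30 = 24 ≥ 6 — no move.
  30: 30 XOR 30 = 0 < 30 — winning move (to 0).
  10: 10 XOR 30 = 20 ≥ 10 — no move.
  7: 7 XOR 30 = 25 ≥ 7 — no move.
  23: 23 XOR 30 = 9 < 23 — winning move (to 9).
That gives 3 winning moves.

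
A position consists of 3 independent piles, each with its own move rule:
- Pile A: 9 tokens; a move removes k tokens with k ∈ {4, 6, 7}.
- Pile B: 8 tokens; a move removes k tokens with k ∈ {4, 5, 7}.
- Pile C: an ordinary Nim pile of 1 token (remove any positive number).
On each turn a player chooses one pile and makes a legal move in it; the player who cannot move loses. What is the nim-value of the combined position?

1

For pile A, compute g(0), g(1), … with moves {4, 6, 7}:
k:     0  1  2  3  4  5  6  7  8  9
g(k):  0  0  0  0  1  1  1  1  2  2
So g(9) = 2.
Grundy values for pile B (subtraction set {4, 5, 7}):
g(0) = mex{} = 0
g(1) = mex{} = 0
g(2) = mex{} = 0
g(3) = mex{} = 0
g(4) = mex{0} = 1
g(5) = mex{0} = 1
g(6) = mex{0} = 1
g(7) = mex{0} = 1
g(8) = mex{0,1} = 2
So g(8) = 2.
Pile C is a plain Nim pile of size 1, so its Grundy value is 1.
By the Sprague-Grundy theorem, the Grundy value of a sum of independent games is the XOR of the component values.
Combined value = 2 XOR 2 XOR 1 = 1.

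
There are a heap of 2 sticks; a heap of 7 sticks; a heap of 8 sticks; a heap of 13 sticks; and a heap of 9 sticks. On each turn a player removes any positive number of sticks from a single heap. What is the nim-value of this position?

9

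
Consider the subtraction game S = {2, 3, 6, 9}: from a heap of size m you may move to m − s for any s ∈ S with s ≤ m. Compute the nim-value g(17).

0

Grundy values for subtraction set {2, 3, 6, 9}:
k:     0  1  2  3  4  5  6  7  8  9 10 11 12 13 14 15 16 17
g(k):  0  0  1  1  2  0  3  1  2  2  3  3  0  0  1  1  2  0
So g(17) = 0.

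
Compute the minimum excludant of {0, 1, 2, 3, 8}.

4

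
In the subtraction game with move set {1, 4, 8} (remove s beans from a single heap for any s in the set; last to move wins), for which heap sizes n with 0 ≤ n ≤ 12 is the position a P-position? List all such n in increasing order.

0, 2, 5, 7, 12

Build the Grundy sequence with g(k) = mex{g(k−s) : s ∈ {1, 4, 8}, s ≤ k}:
g(0) = mex{} = 0
g(1) = mex{0} = 1
g(2) = mex{1} = 0
g(3) = mex{0} = 1
g(4) = mex{0,1} = 2
g(5) = mex{1,2} = 0
g(6) = mex{0} = 1
g(7) = mex{1} = 0
g(8) = mex{0,2} = 1
g(9) = mex{0,1} = 2
g(10) = mex{0,1,2} = 3
g(11) = mex{0,1,3} = 2
g(12) = mex{1,2} = 0
The P-positions (g = 0) in 0..12 are 0, 2, 5, 7, 12.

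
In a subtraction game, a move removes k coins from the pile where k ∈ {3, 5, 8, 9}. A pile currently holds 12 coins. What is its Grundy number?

0

Build the Grundy sequence with g(k) = mex{g(k−s) : s ∈ {3, 5, 8, 9}, s ≤ k}:
g(0) = mex{} = 0
g(1) = mex{} = 0
g(2) = mex{} = 0
g(3) = mex{0} = 1
g(4) = mex{0} = 1
g(5) = mex{0} = 1
g(6) = mex{0,1} = 2
g(7) = mex{0,1} = 2
g(8) = mex{0,1} = 2
g(9) = mex{0,1,2} = 3
g(10) = mex{0,1,2} = 3
g(11) = mex{0,1,2} = 3
g(12) = mex{1,2,3} = 0
So g(12) = 0.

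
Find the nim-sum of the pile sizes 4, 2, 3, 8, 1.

Compute the nim-sum pairwise:
4 ^ 2 = 6
6 ^ 3 = 5
5 ^ 8 = 13
13 ^ 1 = 12

12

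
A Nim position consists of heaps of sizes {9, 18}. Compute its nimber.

Compute the nim-sum pairwise:
9 ⊕ 18 = 27

27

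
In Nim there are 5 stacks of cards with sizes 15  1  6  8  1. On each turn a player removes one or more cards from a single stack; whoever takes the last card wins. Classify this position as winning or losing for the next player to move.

Bitwise XOR of the heap sizes:
  1111  (15)
  0001  (1)
  0110  (6)
  1000  (8)
  0001  (1)
  ----
  0001  (1)
The nim-sum is 1 ≠ 0, so this is an N-position: the player to move can win.

Winning position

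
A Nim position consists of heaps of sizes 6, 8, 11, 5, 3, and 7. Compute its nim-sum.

Compute the nim-sum pairwise:
6 ⊕ 8 = 14
14 ⊕ 11 = 5
5 ⊕ 5 = 0
0 ⊕ 3 = 3
3 ⊕ 7 = 4

4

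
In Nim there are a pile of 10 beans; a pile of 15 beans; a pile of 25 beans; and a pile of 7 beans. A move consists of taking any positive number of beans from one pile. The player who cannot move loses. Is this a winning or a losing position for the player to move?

Winning position

Compute the nim-sum pairwise:
10 ^ 15 = 5
5 ^ 25 = 28
28 ^ 7 = 27
The nim-sum is 27 ≠ 0, so this is an N-position: the player to move can win.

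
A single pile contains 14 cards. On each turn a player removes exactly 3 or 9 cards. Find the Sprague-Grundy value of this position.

Compute g(0), g(1), … for moves {3, 9}:
k:     0  1  2  3  4  5  6  7  8  9 10 11 12 13 14
g(k):  0  0  0  1  1  1  0  0  0  1  1  1  0  0  0
So g(14) = 0.

0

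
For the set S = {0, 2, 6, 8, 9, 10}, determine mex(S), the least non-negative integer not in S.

1

0 is in the set but 1 is not, so the mex is 1.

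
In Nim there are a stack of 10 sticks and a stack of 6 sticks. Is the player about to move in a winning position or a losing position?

Winning position

Compute the nim-sum pairwise:
10 ^ 6 = 12
The nim-sum is 12 ≠ 0, so this is an N-position: the player to move can win.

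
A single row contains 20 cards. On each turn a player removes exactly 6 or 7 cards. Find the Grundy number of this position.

1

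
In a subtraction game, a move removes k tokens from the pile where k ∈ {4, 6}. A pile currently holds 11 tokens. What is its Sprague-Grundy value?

Grundy values for subtraction set {4, 6}:
k:     0  1  2  3  4  5  6  7  8  9 10 11
g(k):  0  0  0  0  1  1  1  1  2  2  0  0
So g(11) = 0.

0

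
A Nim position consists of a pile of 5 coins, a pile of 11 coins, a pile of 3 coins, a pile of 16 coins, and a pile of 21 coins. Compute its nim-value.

Compute the nim-sum pairwise:
5 ^ 11 = 14
14 ^ 3 = 13
13 ^ 16 = 29
29 ^ 21 = 8

8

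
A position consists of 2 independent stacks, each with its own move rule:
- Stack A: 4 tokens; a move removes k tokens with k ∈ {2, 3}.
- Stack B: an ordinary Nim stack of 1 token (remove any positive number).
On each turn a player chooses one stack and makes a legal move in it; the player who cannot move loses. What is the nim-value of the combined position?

3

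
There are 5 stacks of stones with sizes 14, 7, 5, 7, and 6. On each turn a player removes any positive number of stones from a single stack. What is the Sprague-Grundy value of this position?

Nim-sum: 14 ^ 7 ^ 5 ^ 7 ^ 6 = 13.

13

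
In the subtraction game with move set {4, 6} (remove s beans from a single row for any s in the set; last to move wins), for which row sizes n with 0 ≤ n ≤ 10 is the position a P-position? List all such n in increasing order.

Compute g(0), g(1), … for moves {4, 6}:
k:     0  1  2  3  4  5  6  7  8  9 10
g(k):  0  0  0  0  1  1  1  1  2  2  0
The P-positions (g = 0) in 0..10 are 0, 1, 2, 3, 10.

0, 1, 2, 3, 10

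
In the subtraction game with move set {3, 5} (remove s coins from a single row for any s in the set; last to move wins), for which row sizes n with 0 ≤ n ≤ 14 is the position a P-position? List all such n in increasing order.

0, 1, 2, 8, 9, 10

Compute g(0), g(1), … for moves {3, 5}:
k:     0  1  2  3  4  5  6  7  8  9 10 11 12 13 14
g(k):  0  0  0  1  1  1  2  2  0  0  0  1  1  1  2
The P-positions (g = 0) in 0..14 are 0, 1, 2, 8, 9, 10.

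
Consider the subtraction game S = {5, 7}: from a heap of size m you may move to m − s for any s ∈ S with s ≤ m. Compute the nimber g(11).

Grundy values for subtraction set {5, 7}:
k:     0  1  2  3  4  5  6  7  8  9 10 11
g(k):  0  0  0  0  0  1  1  1  1  1  2  2
So g(11) = 2.

2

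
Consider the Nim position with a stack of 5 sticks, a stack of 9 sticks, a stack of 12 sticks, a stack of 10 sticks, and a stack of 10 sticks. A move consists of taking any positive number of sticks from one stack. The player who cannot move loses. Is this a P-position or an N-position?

P-position

Bitwise XOR of the heap sizes:
  0101  (5)
  1001  (9)
  1100  (12)
  1010  (10)
  1010  (10)
  ----
  0000  (0)
The nim-sum is 0, so this is a P-position: the player to move is in a losing position under optimal play.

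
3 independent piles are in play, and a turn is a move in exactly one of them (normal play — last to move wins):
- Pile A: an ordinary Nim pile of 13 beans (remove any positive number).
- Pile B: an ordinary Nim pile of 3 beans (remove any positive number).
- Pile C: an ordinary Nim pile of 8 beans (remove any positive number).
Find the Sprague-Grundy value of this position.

6

Pile A is a plain Nim pile of size 13, so its Grundy value is 13.
Pile B is a plain Nim pile of size 3, so its Grundy value is 3.
Pile C is a plain Nim pile of size 8, so its Grundy value is 8.
By the Sprague-Grundy theorem, the Grundy value of a sum of independent games is the XOR of the component values.
Combined value = 13 XOR 3 XOR 8 = 6.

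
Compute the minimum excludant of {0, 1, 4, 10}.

The values 0, 1 are all present; 2 is the first non-negative integer missing from the set.

2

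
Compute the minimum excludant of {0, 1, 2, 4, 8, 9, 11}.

3

The values 0, 1, 2 are all present; 3 is the first non-negative integer missing from the set.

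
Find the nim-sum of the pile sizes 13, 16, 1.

28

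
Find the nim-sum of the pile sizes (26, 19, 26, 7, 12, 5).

Bitwise XOR of the heap sizes:
  11010  (26)
  10011  (19)
  11010  (26)
  00111  (7)
  01100  (12)
  00101  (5)
  -----
  11101  (29)

29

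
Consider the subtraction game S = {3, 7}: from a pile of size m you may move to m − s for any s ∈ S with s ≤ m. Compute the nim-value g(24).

1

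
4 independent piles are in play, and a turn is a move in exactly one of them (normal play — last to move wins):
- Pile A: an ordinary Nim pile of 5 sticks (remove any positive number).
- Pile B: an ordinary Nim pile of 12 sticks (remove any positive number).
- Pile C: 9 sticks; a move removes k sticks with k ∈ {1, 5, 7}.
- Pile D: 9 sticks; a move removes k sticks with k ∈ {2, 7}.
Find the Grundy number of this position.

8

Pile A is a plain Nim pile of size 5, so its Grundy value is 5.
Pile B is a plain Nim pile of size 12, so its Grundy value is 12.
For pile C, compute g(0), g(1), … with moves {1, 5, 7}:
k:     0  1  2  3  4  5  6  7  8  9
g(k):  0  1  0  1  0  1  0  1  0  1
So g(9) = 1.
For pile D, compute g(0), g(1), … with moves {2, 7}:
g(0) = mex{} = 0
g(1) = mex{} = 0
g(2) = mex{0} = 1
g(3) = mex{0} = 1
g(4) = mex{1} = 0
g(5) = mex{1} = 0
g(6) = mex{0} = 1
g(7) = mex{0} = 1
g(8) = mex{0,1} = 2
g(9) = mex{1} = 0
So g(9) = 0.
The value of a disjunctive sum is the nim-sum of the parts.
Combined value = 5 XOR 12 XOR 1 XOR 0 = 8.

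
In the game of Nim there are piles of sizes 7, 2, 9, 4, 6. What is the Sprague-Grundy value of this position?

14

Compute the nim-sum pairwise:
7 XOR 2 = 5
5 XOR 9 = 12
12 XOR 4 = 8
8 XOR 6 = 14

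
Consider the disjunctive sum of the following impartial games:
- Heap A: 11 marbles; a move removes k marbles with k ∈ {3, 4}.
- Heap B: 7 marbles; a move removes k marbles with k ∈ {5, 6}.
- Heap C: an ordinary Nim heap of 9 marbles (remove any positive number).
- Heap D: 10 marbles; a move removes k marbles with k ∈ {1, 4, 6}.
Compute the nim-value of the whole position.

9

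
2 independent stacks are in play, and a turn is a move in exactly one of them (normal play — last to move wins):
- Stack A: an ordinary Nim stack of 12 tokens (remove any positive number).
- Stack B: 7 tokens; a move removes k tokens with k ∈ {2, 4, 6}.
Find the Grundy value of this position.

Stack A is a plain Nim stack of size 12, so its Grundy value is 12.
Build the Grundy sequence for stack B with g(k) = mex{g(k−s) : s ∈ {2, 4, 6}, s ≤ k}:
k:     0  1  2  3  4  5  6  7
g(k):  0  0  1  1  2  2  3  3
So g(7) = 3.
By the Sprague-Grundy theorem, the Grundy value of a sum of independent games is the XOR of the component values.
Combined value = 12 ⊕ 3 = 15.

15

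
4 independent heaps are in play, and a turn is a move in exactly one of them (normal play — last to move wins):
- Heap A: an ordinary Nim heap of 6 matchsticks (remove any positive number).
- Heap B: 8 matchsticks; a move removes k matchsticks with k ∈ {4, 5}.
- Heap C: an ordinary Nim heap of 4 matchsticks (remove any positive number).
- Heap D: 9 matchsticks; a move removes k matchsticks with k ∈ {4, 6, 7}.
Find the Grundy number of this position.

Heap A is a plain Nim heap of size 6, so its Grundy value is 6.
For heap B, compute g(0), g(1), … with moves {4, 5}:
g(0) = mex{} = 0
g(1) = mex{} = 0
g(2) = mex{} = 0
g(3) = mex{} = 0
g(4) = mex{0} = 1
g(5) = mex{0} = 1
g(6) = mex{0} = 1
g(7) = mex{0} = 1
g(8) = mex{0,1} = 2
So g(8) = 2.
Heap C is a plain Nim heap of size 4, so its Grundy value is 4.
Build the Grundy sequence for heap D with g(k) = mex{g(k−s) : s ∈ {4, 6, 7}, s ≤ k}:
k:     0  1  2  3  4  5  6  7  8  9
g(k):  0  0  0  0  1  1  1  1  2  2
So g(9) = 2.
The value of a disjunctive sum is the nim-sum of the parts.
Combined value = 6 XOR 2 XOR 4 XOR 2 = 2.

2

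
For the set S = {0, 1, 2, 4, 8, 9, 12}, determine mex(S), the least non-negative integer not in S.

3

The values 0, 1, 2 are all present; 3 is the first non-negative integer missing from the set.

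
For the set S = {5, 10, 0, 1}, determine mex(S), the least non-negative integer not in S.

The values 0, 1 are all present; 2 is the first non-negative integer missing from the set.

2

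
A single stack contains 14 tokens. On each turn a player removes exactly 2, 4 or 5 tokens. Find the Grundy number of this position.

0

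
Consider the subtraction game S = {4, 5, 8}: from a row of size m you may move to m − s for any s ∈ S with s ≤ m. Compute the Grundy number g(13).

0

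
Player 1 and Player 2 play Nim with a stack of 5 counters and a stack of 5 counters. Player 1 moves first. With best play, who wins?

Compute the nim-sum pairwise:
5 ^ 5 = 0
The nim-sum is 0, so this is a P-position: the player to move is in a losing position under optimal play; Player 1 is about to move from it and so loses — Player 2 wins.

Player 2 wins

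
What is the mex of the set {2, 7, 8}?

0

0 is not in the set, so the mex is 0.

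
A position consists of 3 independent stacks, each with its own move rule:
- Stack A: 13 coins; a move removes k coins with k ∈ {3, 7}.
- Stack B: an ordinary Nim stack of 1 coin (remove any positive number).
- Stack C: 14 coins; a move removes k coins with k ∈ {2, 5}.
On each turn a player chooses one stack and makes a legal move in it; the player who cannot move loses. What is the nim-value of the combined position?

0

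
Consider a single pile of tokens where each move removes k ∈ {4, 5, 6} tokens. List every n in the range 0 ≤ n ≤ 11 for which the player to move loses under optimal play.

0, 1, 2, 3, 10, 11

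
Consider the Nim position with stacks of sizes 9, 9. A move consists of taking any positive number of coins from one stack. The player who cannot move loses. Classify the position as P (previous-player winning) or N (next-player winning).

P-position

Nim-sum: 9 ⊕ 9 = 0.
The nim-sum is 0, so this is a P-position: the player to move is in a losing position under optimal play.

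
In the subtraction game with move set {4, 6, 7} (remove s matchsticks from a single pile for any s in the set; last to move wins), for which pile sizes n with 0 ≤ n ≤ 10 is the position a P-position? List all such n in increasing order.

0, 1, 2, 3

Grundy values for subtraction set {4, 6, 7}:
k:     0  1  2  3  4  5  6  7  8  9 10
g(k):  0  0  0  0  1  1  1  1  2  2  2
The P-positions (g = 0) in 0..10 are 0, 1, 2, 3.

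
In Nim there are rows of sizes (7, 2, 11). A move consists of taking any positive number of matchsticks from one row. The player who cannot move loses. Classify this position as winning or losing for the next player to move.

Winning position

Compute the nim-sum pairwise:
7 XOR 2 = 5
5 XOR 11 = 14
The nim-sum is 14 ≠ 0, so this is an N-position: the player to move can win.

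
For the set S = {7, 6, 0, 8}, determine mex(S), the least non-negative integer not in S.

0 is in the set but 1 is not, so the mex is 1.

1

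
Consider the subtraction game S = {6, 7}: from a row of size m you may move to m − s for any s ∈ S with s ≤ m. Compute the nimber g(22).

1

Build the Grundy sequence with g(k) = mex{g(k−s) : s ∈ {6, 7}, s ≤ k}:
k:     0  1  2  3  4  5  6  7  8  9 10 11 12 13 14 15 16 17 18 19 20 21 22
g(k):  0  0  0  0  0  0  1  1  1  1  1  1  2  0  0  0  0  0  0  1  1  1  1
So g(22) = 1.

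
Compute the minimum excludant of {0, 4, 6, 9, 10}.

0 is in the set but 1 is not, so the mex is 1.

1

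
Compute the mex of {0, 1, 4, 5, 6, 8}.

The values 0, 1 are all present; 2 is the first non-negative integer missing from the set.

2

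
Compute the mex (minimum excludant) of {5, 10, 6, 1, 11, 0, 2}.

The values 0, 1, 2 are all present; 3 is the first non-negative integer missing from the set.

3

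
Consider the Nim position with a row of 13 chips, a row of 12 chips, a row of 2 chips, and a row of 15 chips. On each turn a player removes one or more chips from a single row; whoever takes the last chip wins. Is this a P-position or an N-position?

N-position

Nim-sum: 13 ^ 12 ^ 2 ^ 15 = 12.
The nim-sum is 12 ≠ 0, so this is an N-position: the player to move can win.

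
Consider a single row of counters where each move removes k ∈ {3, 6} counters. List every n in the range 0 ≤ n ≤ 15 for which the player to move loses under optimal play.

0, 1, 2, 9, 10, 11

Grundy values for subtraction set {3, 6}:
k:     0  1  2  3  4  5  6  7  8  9 10 11 12 13 14 15
g(k):  0  0  0  1  1  1  2  2  2  0  0  0  1  1  1  2
The P-positions (g = 0) in 0..15 are 0, 1, 2, 9, 10, 11.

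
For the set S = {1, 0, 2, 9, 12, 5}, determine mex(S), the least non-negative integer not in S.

3

The values 0, 1, 2 are all present; 3 is the first non-negative integer missing from the set.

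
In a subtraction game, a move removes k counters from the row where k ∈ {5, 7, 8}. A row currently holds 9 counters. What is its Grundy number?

1

Build the Grundy sequence with g(k) = mex{g(k−s) : s ∈ {5, 7, 8}, s ≤ k}:
g(0) = mex{} = 0
g(1) = mex{} = 0
g(2) = mex{} = 0
g(3) = mex{} = 0
g(4) = mex{} = 0
g(5) = mex{0} = 1
g(6) = mex{0} = 1
g(7) = mex{0} = 1
g(8) = mex{0} = 1
g(9) = mex{0} = 1
So g(9) = 1.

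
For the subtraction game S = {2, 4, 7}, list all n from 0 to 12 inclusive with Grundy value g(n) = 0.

0, 1, 6, 9, 12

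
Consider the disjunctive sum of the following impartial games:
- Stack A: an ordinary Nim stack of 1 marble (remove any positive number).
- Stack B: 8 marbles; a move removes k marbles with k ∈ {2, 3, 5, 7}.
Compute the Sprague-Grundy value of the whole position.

5

Stack A is a plain Nim stack of size 1, so its Grundy value is 1.
For stack B, compute g(0), g(1), … with moves {2, 3, 5, 7}:
g(0) = mex{} = 0
g(1) = mex{} = 0
g(2) = mex{0} = 1
g(3) = mex{0} = 1
g(4) = mex{0,1} = 2
g(5) = mex{0,1} = 2
g(6) = mex{0,1,2} = 3
g(7) = mex{0,1,2} = 3
g(8) = mex{0,1,2,3} = 4
So g(8) = 4.
By the Sprague-Grundy theorem, the Grundy value of a sum of independent games is the XOR of the component values.
Combined value = 1 XOR 4 = 5.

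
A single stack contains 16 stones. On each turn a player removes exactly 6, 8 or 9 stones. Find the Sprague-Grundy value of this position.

0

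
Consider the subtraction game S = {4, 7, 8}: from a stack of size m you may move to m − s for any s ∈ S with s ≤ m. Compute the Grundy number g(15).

0

Grundy values for subtraction set {4, 7, 8}:
k:     0  1  2  3  4  5  6  7  8  9 10 11 12 13 14 15
g(k):  0  0  0  0  1  1  1  1  2  2  2  2  0  0  0  0
So g(15) = 0.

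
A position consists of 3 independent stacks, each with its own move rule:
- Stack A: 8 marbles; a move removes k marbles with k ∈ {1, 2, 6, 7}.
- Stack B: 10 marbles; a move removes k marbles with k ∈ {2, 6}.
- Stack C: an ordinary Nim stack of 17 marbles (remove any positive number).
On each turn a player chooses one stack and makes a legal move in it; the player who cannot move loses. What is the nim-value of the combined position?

16

Build the Grundy sequence for stack A with g(k) = mex{g(k−s) : s ∈ {1, 2, 6, 7}, s ≤ k}:
k:     0  1  2  3  4  5  6  7  8
g(k):  0  1  2  0  1  2  3  4  0
So g(8) = 0.
For stack B, compute g(0), g(1), … with moves {2, 6}:
g(0) = mex{} = 0
g(1) = mex{} = 0
g(2) = mex{0} = 1
g(3) = mex{0} = 1
g(4) = mex{1} = 0
g(5) = mex{1} = 0
g(6) = mex{0} = 1
g(7) = mex{0} = 1
g(8) = mex{1} = 0
g(9) = mex{1} = 0
g(10) = mex{0} = 1
So g(10) = 1.
Stack C is a plain Nim stack of size 17, so its Grundy value is 17.
The value of a disjunctive sum is the nim-sum of the parts.
Combined value = 0 XOR 1 XOR 17 = 16.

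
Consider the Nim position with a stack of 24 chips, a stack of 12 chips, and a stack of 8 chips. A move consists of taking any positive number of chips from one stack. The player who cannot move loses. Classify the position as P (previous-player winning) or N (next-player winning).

N-position

Write each in binary and XOR column by column:
  11000  (24)
  01100  (12)
  01000  (8)
  -----
  11100  (28)
The nim-sum is 28 ≠ 0, so this is an N-position: the player to move can win.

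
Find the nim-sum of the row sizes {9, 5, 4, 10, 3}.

Compute the nim-sum pairwise:
9 XOR 5 = 12
12 XOR 4 = 8
8 XOR 10 = 2
2 XOR 3 = 1

1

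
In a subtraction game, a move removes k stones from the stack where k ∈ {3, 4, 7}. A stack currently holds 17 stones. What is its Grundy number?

2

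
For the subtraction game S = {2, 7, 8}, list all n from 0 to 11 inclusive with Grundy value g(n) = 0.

Build the Grundy sequence with g(k) = mex{g(k−s) : s ∈ {2, 7, 8}, s ≤ k}:
k:     0  1  2  3  4  5  6  7  8  9 10 11
g(k):  0  0  1  1  0  0  1  1  2  2  0  3
The P-positions (g = 0) in 0..11 are 0, 1, 4, 5, 10.

0, 1, 4, 5, 10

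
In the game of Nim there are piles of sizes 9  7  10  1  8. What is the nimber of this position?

Compute the nim-sum pairwise:
9 XOR 7 = 14
14 XOR 10 = 4
4 XOR 1 = 5
5 XOR 8 = 13

13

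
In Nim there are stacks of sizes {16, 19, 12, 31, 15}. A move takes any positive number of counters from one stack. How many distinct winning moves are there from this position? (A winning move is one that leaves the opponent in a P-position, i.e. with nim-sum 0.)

Compute the nim-sum pairwise:
16 XOR 19 = 3
3 XOR 12 = 15
15 XOR 31 = 16
16 XOR 15 = 31
The overall nim-sum is X = 31. A stack of size p has a winning move iff p XOR X < p (reduce it to p XOR X).
  16: 16 XOR 31 = 15 < 16 — winning move (to 15).
  19: 19 XOR 31 = 12 < 19 — winning move (to 12).
  12: 12 XOR 31 = 19 ≥ 12 — no move.
  31: 31 XOR 31 = 0 < 31 — winning move (to 0).
  15: 15 XOR 31 = 16 ≥ 15 — no move.
That gives 3 winning moves.

3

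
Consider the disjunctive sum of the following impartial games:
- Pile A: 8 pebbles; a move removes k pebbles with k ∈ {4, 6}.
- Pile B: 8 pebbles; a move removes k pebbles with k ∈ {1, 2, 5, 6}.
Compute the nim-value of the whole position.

Grundy values for pile A (subtraction set {4, 6}):
g(0) = mex{} = 0
g(1) = mex{} = 0
g(2) = mex{} = 0
g(3) = mex{} = 0
g(4) = mex{0} = 1
g(5) = mex{0} = 1
g(6) = mex{0} = 1
g(7) = mex{0} = 1
g(8) = mex{0,1} = 2
So g(8) = 2.
Build the Grundy sequence for pile B with g(k) = mex{g(k−s) : s ∈ {1, 2, 5, 6}, s ≤ k}:
k:     0  1  2  3  4  5  6  7  8
g(k):  0  1  2  0  1  2  3  0  1
So g(8) = 1.
The value of a disjunctive sum is the nim-sum of the parts.
Combined value = 2 XOR 1 = 3.

3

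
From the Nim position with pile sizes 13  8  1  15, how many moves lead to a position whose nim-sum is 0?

Nim-sum: 13 XOR 8 XOR 1 XOR 15 = 11.
The overall nim-sum is X = 11. A pile of size p has a winning move iff p XOR X < p (reduce it to p XOR X).
  13: 13 XOR 11 = 6 < 13 — winning move (to 6).
  8: 8 XOR 11 = 3 < 8 — winning move (to 3).
  1: 1 XOR 11 = 10 ≥ 1 — no move.
  15: 15 XOR 11 = 4 < 15 — winning move (to 4).
That gives 3 winning moves.

3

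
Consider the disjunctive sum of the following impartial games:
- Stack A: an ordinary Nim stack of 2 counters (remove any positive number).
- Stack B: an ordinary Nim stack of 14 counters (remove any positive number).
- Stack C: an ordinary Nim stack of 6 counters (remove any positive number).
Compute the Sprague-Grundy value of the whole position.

Stack A is a plain Nim stack of size 2, so its Grundy value is 2.
Stack B is a plain Nim stack of size 14, so its Grundy value is 14.
Stack C is a plain Nim stack of size 6, so its Grundy value is 6.
By the Sprague-Grundy theorem, the Grundy value of a sum of independent games is the XOR of the component values.
Combined value = 2 ⊕ 14 ⊕ 6 = 10.

10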